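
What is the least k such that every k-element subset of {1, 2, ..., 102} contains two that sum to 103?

52

Partition {1, …, 102} into 51 pairs: {1,102}, {2,101}, …, {51,52}.
Choosing 51 integers — say the integers 1 through 51 — takes one from each pair and avoids the property.
Choosing 52 forces two into the same pair by pigeonhole, and those sum to 103. So 52.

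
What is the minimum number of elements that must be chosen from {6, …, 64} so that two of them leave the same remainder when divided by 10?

11

Use the pigeonhole principle on residue classes: group the integers by remainder mod 10; there are 10 residue classes, each nonempty in this range.
Choosing one from each class (10 integers) avoids any shared remainder.
One more choice must repeat a class, so two differ by a multiple of 10. Hence 10 + 1 = 11.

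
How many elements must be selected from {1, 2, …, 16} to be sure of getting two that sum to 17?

9

Partition {1, …, 16} into 8 pairs: {1,16}, {2,15}, …, {8,9}.
Choosing 8 integers — say the integers 1 through 8 — takes one from each pair and avoids the property.
Choosing 9 forces two into the same pair by pigeonhole, and those sum to 17. So 9.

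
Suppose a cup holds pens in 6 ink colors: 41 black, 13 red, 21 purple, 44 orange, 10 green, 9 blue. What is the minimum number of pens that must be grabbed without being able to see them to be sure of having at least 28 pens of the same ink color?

108

In the worst case we take at most 27 of each ink color, but all 13 red, all 21 purple, all 10 green, and all 9 blue (fewer than 27), giving 27 + 13 + 21 + 27 + 10 + 9 = 107.
One more pen then forces some ink color to 28, so 107 + 1 = 108.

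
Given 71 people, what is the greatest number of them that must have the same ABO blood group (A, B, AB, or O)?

There are 4 ABO blood groups, which serve as the pigeonholes.
If each of the 4 ABO blood groups held at most 17, the total would be at most 4 × 17 = 68 < 71, a contradiction.
So at least one holds ⌈71/4⌉ = 18.

18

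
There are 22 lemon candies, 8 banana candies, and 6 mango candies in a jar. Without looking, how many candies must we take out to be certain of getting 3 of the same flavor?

The worst case takes 2 candies of each flavor without reaching 3 of any: 3 × 2 = 6.
The next candy must bring some flavor to 3, so 6 + 1 = 7.

7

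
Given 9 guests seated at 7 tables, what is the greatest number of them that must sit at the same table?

The 9 guests fall into 7 tables.
If each of the 7 tables held at most 1, the total would be at most 7 × 1 = 7 < 9, a contradiction.
So at least one holds ⌈9/7⌉ = 2.

2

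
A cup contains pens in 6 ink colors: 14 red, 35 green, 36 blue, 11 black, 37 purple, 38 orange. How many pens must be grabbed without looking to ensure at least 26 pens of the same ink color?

126

Treat the 6 ink colors as pigeonholes.
In the worst case we take at most 25 of each ink color, but all 14 red and all 11 black (fewer than 25), giving 14 + 25 + 25 + 11 + 25 + 25 = 125.
One more pen then forces some ink color to 26, so 125 + 1 = 126.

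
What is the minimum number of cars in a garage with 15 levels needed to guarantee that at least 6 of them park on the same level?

76

There are 15 levels acting as pigeonholes.
With 15 × 5 = 75 cars we could place exactly 5 in each, with no class reaching 6.
One more forces some class to hold 6, so 75 + 1 = 76.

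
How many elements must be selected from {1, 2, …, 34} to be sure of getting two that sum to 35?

Partition {1, …, 34} into 17 pairs: {1,34}, {2,33}, …, {17,18}.
Choosing 17 integers — say the integers 1 through 17 — takes one from each pair and avoids the property.
Choosing 18 forces two into the same pair by pigeonhole, and those sum to 35. So 18.

18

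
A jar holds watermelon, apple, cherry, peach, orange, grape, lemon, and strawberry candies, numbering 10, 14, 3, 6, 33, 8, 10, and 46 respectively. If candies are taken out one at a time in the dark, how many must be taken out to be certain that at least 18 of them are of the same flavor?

86

In the worst case we take at most 17 of each flavor, but all 10 watermelon, all 14 apple, all 3 cherry, all 6 peach, all 8 grape, and all 10 lemon (fewer than 17), giving 10 + 14 + 3 + 6 + 17 + 8 + 10 + 17 = 85.
One more candy then forces some flavor to 18, so 85 + 1 = 86.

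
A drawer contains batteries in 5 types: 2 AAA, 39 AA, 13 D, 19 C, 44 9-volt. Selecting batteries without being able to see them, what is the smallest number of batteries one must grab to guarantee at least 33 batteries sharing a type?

In the worst case we take at most 32 of each type, but all 2 AAA, all 13 D, and all 19 C (fewer than 32), giving 2 + 32 + 13 + 19 + 32 = 98.
One more battery then forces some type to 33, so 98 + 1 = 99.

99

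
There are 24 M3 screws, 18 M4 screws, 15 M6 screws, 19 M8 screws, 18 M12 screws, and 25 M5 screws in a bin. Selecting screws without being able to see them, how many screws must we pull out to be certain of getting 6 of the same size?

31

The worst case takes 5 screws of each size without reaching 6 of any: 6 × 5 = 30.
The next screw must bring some size to 6, so 30 + 1 = 31.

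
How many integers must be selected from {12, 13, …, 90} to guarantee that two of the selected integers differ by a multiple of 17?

18

Group the integers by remainder mod 17; there are 17 residue classes, each nonempty in this range.
Choosing one from each class (17 integers) avoids any shared remainder.
One more choice must repeat a class, so two differ by a multiple of 17. Hence 17 + 1 = 18.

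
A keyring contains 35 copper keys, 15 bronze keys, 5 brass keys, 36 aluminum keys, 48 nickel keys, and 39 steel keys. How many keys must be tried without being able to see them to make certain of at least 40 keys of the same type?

170

In the worst case we take at most 39 of each type, but all 35 copper, all 15 bronze, all 5 brass, and all 36 aluminum (fewer than 39), giving 35 + 15 + 5 + 36 + 39 + 39 = 169.
One more key then forces some type to 40, so 169 + 1 = 170.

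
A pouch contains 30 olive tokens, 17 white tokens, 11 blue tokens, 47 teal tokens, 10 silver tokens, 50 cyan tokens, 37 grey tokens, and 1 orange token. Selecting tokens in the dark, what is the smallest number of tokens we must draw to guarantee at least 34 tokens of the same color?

Treat the 8 colors as pigeonholes.
In the worst case we take at most 33 of each color, but all 30 olive, all 17 white, all 11 blue, all 10 silver, and all 1 orange (fewer than 33), giving 30 + 17 + 11 + 33 + 10 + 33 + 33 + 1 = 168.
One more token then forces some color to 34, so 168 + 1 = 169.

169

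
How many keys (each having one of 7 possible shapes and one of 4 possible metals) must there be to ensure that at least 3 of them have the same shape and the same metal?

There are 7 × 4 = 28 (shape, metal) combinations acting as pigeonholes.
With 28 × 2 = 56 keys we could place exactly 2 in each, with no (shape, metal) pair reaching 3.
One more forces some (shape, metal) pair to hold 3, so 56 + 1 = 57.

57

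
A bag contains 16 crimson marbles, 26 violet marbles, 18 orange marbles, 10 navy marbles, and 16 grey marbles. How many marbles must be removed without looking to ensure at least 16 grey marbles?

To avoid grey marbles as long as possible, exhaust the other 4 colors first.
The worst case draws every non-grey marble first: 16 + 26 + 18 + 10 = 70.
The next 16 draws are then forced to be grey, giving 70 + 16 = 86.

86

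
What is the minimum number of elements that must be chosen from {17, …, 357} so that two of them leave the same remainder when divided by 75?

76

Use the pigeonhole principle on residue classes: group the integers by remainder mod 75; there are 75 residue classes, each nonempty in this range.
Choosing one from each class (75 integers) avoids any shared remainder.
One more choice must repeat a class, so two differ by a multiple of 75. Hence 75 + 1 = 76.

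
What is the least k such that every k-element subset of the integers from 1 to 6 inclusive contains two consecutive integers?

4

Partition {1, …, 6} into 3 pairs: {1,2}, {3,4}, …, {5,6}.
Choosing 3 integers — say the 3 even numbers 2, 4, …, 6 — takes one from each pair and avoids the property.
Choosing 4 forces two into the same pair by pigeonhole, and those are consecutive. So 4.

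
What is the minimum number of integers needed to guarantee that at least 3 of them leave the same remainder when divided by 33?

There are 33 residue classes modulo 33 acting as pigeonholes.
With 33 × 2 = 66 integers we could place exactly 2 in each, with no class reaching 3.
One more forces some class to hold 3, so 66 + 1 = 67.

67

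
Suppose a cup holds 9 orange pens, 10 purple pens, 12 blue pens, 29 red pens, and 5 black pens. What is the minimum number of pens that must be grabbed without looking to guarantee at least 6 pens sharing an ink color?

26

The worst case takes 5 pens of each ink color without reaching 6 of any: 5 × 5 = 25.
The next pen must bring some ink color to 6, so 25 + 1 = 26.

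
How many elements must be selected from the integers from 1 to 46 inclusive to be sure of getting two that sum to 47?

24

Partition {1, …, 46} into 23 pairs: {1,46}, {2,45}, …, {23,24}.
Choosing 23 integers — say the integers 1 through 23 — takes one from each pair and avoids the property.
Choosing 24 forces two into the same pair by pigeonhole, and those sum to 47. So 24.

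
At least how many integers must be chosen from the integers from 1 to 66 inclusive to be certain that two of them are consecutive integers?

Partition {1, …, 66} into 33 pairs: {1,2}, {3,4}, …, {65,66}.
Choosing 33 integers — say the 33 even numbers 2, 4, …, 66 — takes one from each pair and avoids the property.
Choosing 34 forces two into the same pair by pigeonhole, and those are consecutive. So 34.

34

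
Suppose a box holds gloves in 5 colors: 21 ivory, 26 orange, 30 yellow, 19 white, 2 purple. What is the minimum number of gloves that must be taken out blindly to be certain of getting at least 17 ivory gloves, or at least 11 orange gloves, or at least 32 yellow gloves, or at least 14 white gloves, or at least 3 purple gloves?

72

Each of the 5 colors has its own threshold; avoid all of them simultaneously.
The worst case stops just short of every target: 16 ivory, 10 orange, all 30 yellow, 13 white, 2 purple — 16 + 10 + 30 + 13 + 2 = 71 gloves.
One more glove must push some color to its target, so 71 + 1 = 72.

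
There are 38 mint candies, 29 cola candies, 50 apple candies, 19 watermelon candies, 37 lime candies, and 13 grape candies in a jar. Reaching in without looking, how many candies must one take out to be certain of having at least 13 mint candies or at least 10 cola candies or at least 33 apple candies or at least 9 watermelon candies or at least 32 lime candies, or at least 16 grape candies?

The worst case stops just short of every target: 12 mint, 9 cola, 32 apple, 8 watermelon, 31 lime, all 13 grape — 12 + 9 + 32 + 8 + 31 + 13 = 105 candies.
One more candy must push some flavor to its target, so 105 + 1 = 106.

106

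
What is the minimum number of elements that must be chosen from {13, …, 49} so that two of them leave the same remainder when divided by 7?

8

Group the integers by remainder mod 7; there are 7 residue classes, each nonempty in this range.
Choosing one from each class (7 integers) avoids any shared remainder.
One more choice must repeat a class, so two differ by a multiple of 7. Hence 7 + 1 = 8.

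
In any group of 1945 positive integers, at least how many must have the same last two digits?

20

There are 100 possible two-digit endings, which serve as the pigeonholes.
If each of the 100 possible two-digit endings held at most 19, the total would be at most 100 × 19 = 1900 < 1945, a contradiction.
So at least one holds ⌈1945/100⌉ = 20.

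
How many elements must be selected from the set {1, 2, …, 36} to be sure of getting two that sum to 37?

Partition {1, …, 36} into 18 pairs: {1,36}, {2,35}, …, {18,19}.
Choosing 18 integers — say the integers 1 through 18 — takes one from each pair and avoids the property.
Choosing 19 forces two into the same pair by pigeonhole, and those sum to 37. So 19.

19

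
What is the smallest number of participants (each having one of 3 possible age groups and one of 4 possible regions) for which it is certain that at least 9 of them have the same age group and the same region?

97

There are 3 × 4 = 12 (age group, region) combinations acting as pigeonholes.
With 12 × 8 = 96 participants we could place exactly 8 in each, with no (age group, region) pair reaching 9.
One more forces some (age group, region) pair to hold 9, so 96 + 1 = 97.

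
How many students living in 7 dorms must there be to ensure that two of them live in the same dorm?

There are 7 dorms acting as pigeonholes.
With 7 students we could place one in each, avoiding any repeat.
One more forces some class to hold 2, so 7 + 1 = 8.

8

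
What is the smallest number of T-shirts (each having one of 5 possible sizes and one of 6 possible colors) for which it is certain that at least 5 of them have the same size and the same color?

There are 5 × 6 = 30 (size, color) combinations acting as pigeonholes.
With 30 × 4 = 120 T-shirts we could place exactly 4 in each, with no (size, color) pair reaching 5.
One more forces some (size, color) pair to hold 5, so 120 + 1 = 121.

121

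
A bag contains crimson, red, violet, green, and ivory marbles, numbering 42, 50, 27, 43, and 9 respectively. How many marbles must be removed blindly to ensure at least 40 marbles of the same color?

154

In the worst case we take at most 39 of each color, but all 27 violet and all 9 ivory (fewer than 39), giving 39 + 39 + 27 + 39 + 9 = 153.
One more marble then forces some color to 40, so 153 + 1 = 154.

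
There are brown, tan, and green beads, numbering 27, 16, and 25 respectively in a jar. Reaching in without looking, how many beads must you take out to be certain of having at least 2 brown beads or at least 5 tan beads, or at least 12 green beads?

17

The worst case stops just short of every target: 1 brown, 4 tan, 11 green — 1 + 4 + 11 = 16 beads.
One more bead must push some color to its target, so 16 + 1 = 17.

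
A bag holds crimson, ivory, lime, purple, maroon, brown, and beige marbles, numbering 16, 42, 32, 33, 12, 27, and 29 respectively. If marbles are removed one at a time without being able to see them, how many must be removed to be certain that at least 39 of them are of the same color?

188

Treat the 7 colors as pigeonholes.
In the worst case we take at most 38 of each color, but all 16 crimson, all 32 lime, all 33 purple, all 12 maroon, all 27 brown, and all 29 beige (fewer than 38), giving 16 + 38 + 32 + 33 + 12 + 27 + 29 = 187.
One more marble then forces some color to 39, so 187 + 1 = 188.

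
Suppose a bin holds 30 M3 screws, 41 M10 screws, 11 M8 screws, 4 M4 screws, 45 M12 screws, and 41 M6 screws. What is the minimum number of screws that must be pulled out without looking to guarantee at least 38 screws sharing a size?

157

In the worst case we take at most 37 of each size, but all 30 M3, all 11 M8, and all 4 M4 (fewer than 37), giving 30 + 37 + 11 + 4 + 37 + 37 = 156.
One more screw then forces some size to 38, so 156 + 1 = 157.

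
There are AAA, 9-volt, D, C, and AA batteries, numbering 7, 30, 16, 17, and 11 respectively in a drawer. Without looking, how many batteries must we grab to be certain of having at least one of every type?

The hardest type to obtain is AAA: we could draw every other battery first — 81 − 7 = 74 batteries — without a single AAA one.
The next draw must be AAA, so 74 + 1 = 75.

75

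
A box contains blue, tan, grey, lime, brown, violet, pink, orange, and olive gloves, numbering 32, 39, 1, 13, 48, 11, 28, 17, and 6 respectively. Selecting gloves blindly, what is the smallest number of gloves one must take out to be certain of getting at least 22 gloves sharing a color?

In the worst case we take at most 21 of each color, but all 1 grey, all 13 lime, all 11 violet, all 17 orange, and all 6 olive (fewer than 21), giving 21 + 21 + 1 + 13 + 21 + 11 + 21 + 17 + 6 = 132.
One more glove then forces some color to 22, so 132 + 1 = 133.

133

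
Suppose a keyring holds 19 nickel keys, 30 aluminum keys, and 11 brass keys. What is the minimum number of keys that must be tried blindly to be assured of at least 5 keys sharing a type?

Treat the 3 types as pigeonholes.
The worst case takes 4 keys of each type without reaching 5 of any: 3 × 4 = 12.
The next key must bring some type to 5, so 12 + 1 = 13.

13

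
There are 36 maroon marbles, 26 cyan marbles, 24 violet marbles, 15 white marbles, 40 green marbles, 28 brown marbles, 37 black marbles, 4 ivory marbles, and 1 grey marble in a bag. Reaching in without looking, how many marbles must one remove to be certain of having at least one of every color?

211

The hardest color to obtain is grey: we could draw every other marble first — 211 − 1 = 210 marbles — without a single grey one.
The next draw must be grey, so 210 + 1 = 211.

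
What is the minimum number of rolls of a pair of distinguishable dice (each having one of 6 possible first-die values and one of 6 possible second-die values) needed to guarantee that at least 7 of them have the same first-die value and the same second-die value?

There are 6 × 6 = 36 (first-die value, second-die value) combinations acting as pigeonholes.
With 36 × 6 = 216 rolls of a pair of distinguishable dice we could place exactly 6 in each, with no (first-die value, second-die value) pair reaching 7.
One more forces some (first-die value, second-die value) pair to hold 7, so 216 + 1 = 217.

217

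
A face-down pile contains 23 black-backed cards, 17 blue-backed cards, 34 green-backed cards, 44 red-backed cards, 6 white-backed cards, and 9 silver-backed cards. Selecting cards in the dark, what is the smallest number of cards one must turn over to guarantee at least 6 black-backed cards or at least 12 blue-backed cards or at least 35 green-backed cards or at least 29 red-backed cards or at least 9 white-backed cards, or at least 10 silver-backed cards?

94

The worst case stops just short of every target: 5 black-backed, 11 blue-backed, 34 green-backed, 28 red-backed, all 6 white-backed, 9 silver-backed — 5 + 11 + 34 + 28 + 6 + 9 = 93 cards.
One more card must push some back color to its target, so 93 + 1 = 94.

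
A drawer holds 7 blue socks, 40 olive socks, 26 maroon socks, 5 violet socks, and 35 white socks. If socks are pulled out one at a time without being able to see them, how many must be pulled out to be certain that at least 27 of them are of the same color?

Treat the 5 colors as pigeonholes.
In the worst case we take at most 26 of each color, but all 7 blue and all 5 violet (fewer than 26), giving 7 + 26 + 26 + 5 + 26 = 90.
One more sock then forces some color to 27, so 90 + 1 = 91.

91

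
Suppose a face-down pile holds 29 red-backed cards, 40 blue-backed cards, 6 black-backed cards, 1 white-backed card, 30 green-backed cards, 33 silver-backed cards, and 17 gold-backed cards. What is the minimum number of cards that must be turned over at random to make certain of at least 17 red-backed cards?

144

The worst case draws every non-red-backed card first: 40 + 6 + 1 + 30 + 33 + 17 = 127.
The next 17 draws are then forced to be red-backed, giving 127 + 17 = 144.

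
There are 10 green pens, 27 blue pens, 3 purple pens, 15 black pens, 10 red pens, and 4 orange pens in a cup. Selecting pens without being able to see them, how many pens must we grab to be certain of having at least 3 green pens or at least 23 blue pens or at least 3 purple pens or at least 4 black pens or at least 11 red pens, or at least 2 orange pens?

Each of the 6 ink colors has its own threshold; avoid all of them simultaneously.
The worst case stops just short of every target: 2 green, 22 blue, 2 purple, 3 black, 10 red, 1 orange — 2 + 22 + 2 + 3 + 10 + 1 = 40 pens.
One more pen must push some ink color to its target, so 40 + 1 = 41.

41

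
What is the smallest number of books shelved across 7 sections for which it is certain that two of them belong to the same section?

8

There are 7 sections acting as pigeonholes.
With 7 books we could place one in each, avoiding any repeat.
One more forces some class to hold 2, so 7 + 1 = 8.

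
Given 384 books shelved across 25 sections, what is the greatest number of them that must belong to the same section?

If each of the 25 sections held at most 15, the total would be at most 25 × 15 = 375 < 384, a contradiction.
So at least one holds ⌈384/25⌉ = 16.

16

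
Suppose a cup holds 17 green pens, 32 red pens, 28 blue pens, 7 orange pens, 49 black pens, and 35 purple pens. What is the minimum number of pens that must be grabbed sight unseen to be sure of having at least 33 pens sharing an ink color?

149

Treat the 6 ink colors as pigeonholes.
In the worst case we take at most 32 of each ink color, but all 17 green, all 28 blue, and all 7 orange (fewer than 32), giving 17 + 32 + 28 + 7 + 32 + 32 = 148.
One more pen then forces some ink color to 33, so 148 + 1 = 149.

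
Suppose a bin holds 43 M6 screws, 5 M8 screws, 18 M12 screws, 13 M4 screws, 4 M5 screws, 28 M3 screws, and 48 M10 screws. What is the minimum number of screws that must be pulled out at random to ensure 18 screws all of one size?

In the worst case we take at most 17 of each size, but all 5 M8, all 13 M4, and all 4 M5 (fewer than 17), giving 17 + 5 + 17 + 13 + 4 + 17 + 17 = 90.
One more screw then forces some size to 18, so 90 + 1 = 91.

91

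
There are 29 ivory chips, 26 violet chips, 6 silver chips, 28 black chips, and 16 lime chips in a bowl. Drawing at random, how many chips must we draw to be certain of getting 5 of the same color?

21

The worst case takes 4 chips of each color without reaching 5 of any: 5 × 4 = 20.
The next chip must bring some color to 5, so 20 + 1 = 21.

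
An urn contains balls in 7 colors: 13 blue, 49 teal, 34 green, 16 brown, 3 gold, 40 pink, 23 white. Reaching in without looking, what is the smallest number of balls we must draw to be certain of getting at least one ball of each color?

The hardest color to obtain is gold: we could draw every other ball first — 178 − 3 = 175 balls — without a single gold one.
The next draw must be gold, so 175 + 1 = 176.

176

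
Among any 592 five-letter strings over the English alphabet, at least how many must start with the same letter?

23

If each of the 26 possible first letters held at most 22, the total would be at most 26 × 22 = 572 < 592, a contradiction.
So at least one holds ⌈592/26⌉ = 23.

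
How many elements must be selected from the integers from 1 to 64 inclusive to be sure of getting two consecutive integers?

33

Partition {1, …, 64} into 32 pairs: {1,2}, {3,4}, …, {63,64}.
Choosing 32 integers — say the 32 even numbers 2, 4, …, 64 — takes one from each pair and avoids the property.
Choosing 33 forces two into the same pair by pigeonhole, and those are consecutive. So 33.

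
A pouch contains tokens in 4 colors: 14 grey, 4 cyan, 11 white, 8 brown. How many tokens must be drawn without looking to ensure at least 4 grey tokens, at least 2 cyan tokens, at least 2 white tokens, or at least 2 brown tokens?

7

The worst case stops just short of every target: 3 grey, 1 cyan, 1 white, 1 brown — 3 + 1 + 1 + 1 = 6 tokens.
One more token must push some color to its target, so 6 + 1 = 7.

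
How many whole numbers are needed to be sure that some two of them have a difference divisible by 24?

Use the pigeonhole principle on residue classes: two integers differ by a multiple of 24 exactly when they share a remainder mod 24.
There are 24 residue classes mod 24, so 24 integers can all lie in distinct classes.
One more integer must repeat a residue, giving a difference divisible by 24. So n = 24 + 1 = 25.

25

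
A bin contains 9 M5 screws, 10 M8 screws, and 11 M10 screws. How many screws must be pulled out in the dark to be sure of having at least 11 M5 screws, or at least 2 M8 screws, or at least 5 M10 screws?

15

The worst case stops just short of every target: all 9 M5, 1 M8, 4 M10 — 9 + 1 + 4 = 14 screws.
One more screw must push some size to its target, so 14 + 1 = 15.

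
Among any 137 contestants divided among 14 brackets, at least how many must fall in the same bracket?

The 137 contestants fall into 14 brackets.
If each of the 14 brackets held at most 9, the total would be at most 14 × 9 = 126 < 137, a contradiction.
So at least one holds ⌈137/14⌉ = 10.

10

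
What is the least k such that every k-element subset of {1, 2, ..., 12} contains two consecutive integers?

Partition {1, …, 12} into 6 pairs: {1,2}, {3,4}, …, {11,12}.
Choosing 6 integers — say the 6 even numbers 2, 4, …, 12 — takes one from each pair and avoids the property.
Choosing 7 forces two into the same pair by pigeonhole, and those are consecutive. So 7.

7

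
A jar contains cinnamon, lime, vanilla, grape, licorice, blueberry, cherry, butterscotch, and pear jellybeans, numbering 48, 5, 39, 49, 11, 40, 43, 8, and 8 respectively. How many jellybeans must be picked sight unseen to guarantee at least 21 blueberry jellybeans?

To avoid blueberry jellybeans as long as possible, exhaust the other 8 flavors first.
The worst case draws every non-blueberry jellybean first: 48 + 5 + 39 + 49 + 11 + 43 + 8 + 8 = 211.
The next 21 draws are then forced to be blueberry, giving 211 + 21 = 232.

232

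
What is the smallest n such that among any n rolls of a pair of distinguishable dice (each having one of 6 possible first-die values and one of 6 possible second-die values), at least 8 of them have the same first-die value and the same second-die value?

253

There are 6 × 6 = 36 (first-die value, second-die value) combinations acting as pigeonholes.
With 36 × 7 = 252 rolls of a pair of distinguishable dice we could place exactly 7 in each, with no (first-die value, second-die value) pair reaching 8.
One more forces some (first-die value, second-die value) pair to hold 8, so 252 + 1 = 253.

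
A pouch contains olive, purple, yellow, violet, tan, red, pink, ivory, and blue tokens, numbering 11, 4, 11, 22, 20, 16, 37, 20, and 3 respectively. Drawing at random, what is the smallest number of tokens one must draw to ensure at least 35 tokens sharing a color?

Treat the 9 colors as pigeonholes.
In the worst case we take at most 34 of each color, but all 11 olive, all 4 purple, all 11 yellow, all 22 violet, all 20 tan, all 16 red, all 20 ivory, and all 3 blue (fewer than 34), giving 11 + 4 + 11 + 22 + 20 + 16 + 34 + 20 + 3 = 141.
One more token then forces some color to 35, so 141 + 1 = 142.

142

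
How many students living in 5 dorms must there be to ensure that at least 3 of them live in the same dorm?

11

There are 5 dorms acting as pigeonholes.
With 5 × 2 = 10 students we could place exactly 2 in each, with no class reaching 3.
One more forces some class to hold 3, so 10 + 1 = 11.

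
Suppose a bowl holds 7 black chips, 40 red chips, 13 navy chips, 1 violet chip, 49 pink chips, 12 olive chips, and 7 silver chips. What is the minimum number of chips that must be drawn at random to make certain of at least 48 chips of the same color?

128

In the worst case we take at most 47 of each color, but all 7 black, all 40 red, all 13 navy, all 1 violet, all 12 olive, and all 7 silver (fewer than 47), giving 7 + 40 + 13 + 1 + 47 + 12 + 7 = 127.
One more chip then forces some color to 48, so 127 + 1 = 128.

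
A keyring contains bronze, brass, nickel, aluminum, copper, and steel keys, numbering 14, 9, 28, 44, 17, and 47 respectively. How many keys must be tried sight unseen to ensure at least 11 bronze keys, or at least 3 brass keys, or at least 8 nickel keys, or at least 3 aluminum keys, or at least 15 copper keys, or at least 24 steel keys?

Each of the 6 types has its own threshold; avoid all of them simultaneously.
The worst case stops just short of every target: 10 bronze, 2 brass, 7 nickel, 2 aluminum, 14 copper, 23 steel — 10 + 2 + 7 + 2 + 14 + 23 = 58 keys.
One more key must push some type to its target, so 58 + 1 = 59.

59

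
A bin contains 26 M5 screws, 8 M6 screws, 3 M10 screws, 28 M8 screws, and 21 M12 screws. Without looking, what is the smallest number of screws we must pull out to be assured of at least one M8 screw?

59

The worst case draws every non-M8 screw first: 26 + 8 + 3 + 21 = 58.
The next draw is then forced to be M8, giving 58 + 1 = 59.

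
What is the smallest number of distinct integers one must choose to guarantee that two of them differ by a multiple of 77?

Two integers differ by a multiple of 77 exactly when they share a remainder mod 77.
There are 77 residue classes mod 77, so 77 integers can all lie in distinct classes.
One more integer must repeat a residue, giving a difference divisible by 77. So n = 77 + 1 = 78.

78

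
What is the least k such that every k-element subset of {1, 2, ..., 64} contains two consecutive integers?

33

Partition {1, …, 64} into 32 pairs: {1,2}, {3,4}, …, {63,64}.
Choosing 32 integers — say the 32 even numbers 2, 4, …, 64 — takes one from each pair and avoids the property.
Choosing 33 forces two into the same pair by pigeonhole, and those are consecutive. So 33.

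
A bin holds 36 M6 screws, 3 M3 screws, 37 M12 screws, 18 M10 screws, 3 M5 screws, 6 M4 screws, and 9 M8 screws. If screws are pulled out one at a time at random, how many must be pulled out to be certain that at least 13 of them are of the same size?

58

In the worst case we take at most 12 of each size, but all 3 M3, all 3 M5, all 6 M4, and all 9 M8 (fewer than 12), giving 12 + 3 + 12 + 12 + 3 + 6 + 9 = 57.
One more screw then forces some size to 13, so 57 + 1 = 58.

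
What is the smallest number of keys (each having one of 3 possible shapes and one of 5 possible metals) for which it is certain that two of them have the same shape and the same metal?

There are 3 × 5 = 15 (shape, metal) combinations acting as pigeonholes.
With 15 keys we could place one in each, avoiding any repeat.
One more forces some (shape, metal) pair to hold 2, so 15 + 1 = 16.

16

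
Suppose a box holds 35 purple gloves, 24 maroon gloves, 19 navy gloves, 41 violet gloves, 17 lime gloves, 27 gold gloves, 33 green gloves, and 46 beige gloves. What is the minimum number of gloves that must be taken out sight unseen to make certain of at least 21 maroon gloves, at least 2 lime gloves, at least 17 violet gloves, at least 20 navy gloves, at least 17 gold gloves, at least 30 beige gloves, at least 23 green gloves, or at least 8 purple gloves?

131

The worst case stops just short of every target: 7 purple, 20 maroon, 19 navy, 16 violet, 1 lime, 16 gold, 22 green, 29 beige — 7 + 20 + 19 + 16 + 1 + 16 + 22 + 29 = 130 gloves.
One more glove must push some color to its target, so 130 + 1 = 131.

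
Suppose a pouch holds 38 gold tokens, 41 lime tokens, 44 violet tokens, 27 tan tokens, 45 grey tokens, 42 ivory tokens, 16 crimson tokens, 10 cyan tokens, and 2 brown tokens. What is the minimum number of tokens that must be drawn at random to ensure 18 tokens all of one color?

Treat the 9 colors as pigeonholes.
In the worst case we take at most 17 of each color, but all 16 crimson, all 10 cyan, and all 2 brown (fewer than 17), giving 17 + 17 + 17 + 17 + 17 + 17 + 16 + 10 + 2 = 130.
One more token then forces some color to 18, so 130 + 1 = 131.

131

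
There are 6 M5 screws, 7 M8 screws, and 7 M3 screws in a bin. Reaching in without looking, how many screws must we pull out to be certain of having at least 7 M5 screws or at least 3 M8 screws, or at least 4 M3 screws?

12

The worst case stops just short of every target: 6 M5, 2 M8, 3 M3 — 6 + 2 + 3 = 11 screws.
One more screw must push some size to its target, so 11 + 1 = 12.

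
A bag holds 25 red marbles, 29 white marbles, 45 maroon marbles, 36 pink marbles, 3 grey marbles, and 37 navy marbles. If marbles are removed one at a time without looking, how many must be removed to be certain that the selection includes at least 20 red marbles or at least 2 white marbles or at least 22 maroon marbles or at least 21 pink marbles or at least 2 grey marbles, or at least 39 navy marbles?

100

Each of the 6 colors has its own threshold; avoid all of them simultaneously.
The worst case stops just short of every target: 19 red, 1 white, 21 maroon, 20 pink, 1 grey, all 37 navy — 19 + 1 + 21 + 20 + 1 + 37 = 99 marbles.
One more marble must push some color to its target, so 99 + 1 = 100.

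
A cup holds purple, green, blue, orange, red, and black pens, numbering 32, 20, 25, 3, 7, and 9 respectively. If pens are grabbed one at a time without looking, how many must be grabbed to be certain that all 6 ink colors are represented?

The hardest ink color to obtain is orange: we could draw every other pen first — 96 − 3 = 93 pens — without a single orange one.
The next draw must be orange, so 93 + 1 = 94.

94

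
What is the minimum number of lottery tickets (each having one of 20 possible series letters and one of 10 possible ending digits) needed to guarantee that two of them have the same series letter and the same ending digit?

201

There are 20 × 10 = 200 (series letter, ending digit) combinations acting as pigeonholes.
With 200 lottery tickets we could place one in each, avoiding any repeat.
One more forces some (series letter, ending digit) pair to hold 2, so 200 + 1 = 201.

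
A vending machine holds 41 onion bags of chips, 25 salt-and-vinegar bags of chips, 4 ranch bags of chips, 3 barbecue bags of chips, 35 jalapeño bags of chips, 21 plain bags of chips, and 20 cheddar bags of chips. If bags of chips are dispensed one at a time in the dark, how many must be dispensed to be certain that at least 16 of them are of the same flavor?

Treat the 7 flavors as pigeonholes.
In the worst case we take at most 15 of each flavor, but all 4 ranch and all 3 barbecue (fewer than 15), giving 15 + 15 + 4 + 3 + 15 + 15 + 15 = 82.
One more bag of chips then forces some flavor to 16, so 82 + 1 = 83.

83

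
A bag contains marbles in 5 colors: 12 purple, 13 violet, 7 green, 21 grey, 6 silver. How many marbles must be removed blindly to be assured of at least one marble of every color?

54

The hardest color to obtain is silver: we could draw every other marble first — 59 − 6 = 53 marbles — without a single silver one.
The next draw must be silver, so 53 + 1 = 54.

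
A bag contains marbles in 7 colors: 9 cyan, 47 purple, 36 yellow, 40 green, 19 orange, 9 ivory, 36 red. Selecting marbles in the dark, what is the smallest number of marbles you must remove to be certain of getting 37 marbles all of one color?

182

In the worst case we take at most 36 of each color, but all 9 cyan, all 19 orange, and all 9 ivory (fewer than 36), giving 9 + 36 + 36 + 36 + 19 + 9 + 36 = 181.
One more marble then forces some color to 37, so 181 + 1 = 182.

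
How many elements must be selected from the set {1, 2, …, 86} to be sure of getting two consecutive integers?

Partition {1, …, 86} into 43 pairs: {1,2}, {3,4}, …, {85,86}.
Choosing 43 integers — say the 43 even numbers 2, 4, …, 86 — takes one from each pair and avoids the property.
Choosing 44 forces two into the same pair by pigeonhole, and those are consecutive. So 44.

44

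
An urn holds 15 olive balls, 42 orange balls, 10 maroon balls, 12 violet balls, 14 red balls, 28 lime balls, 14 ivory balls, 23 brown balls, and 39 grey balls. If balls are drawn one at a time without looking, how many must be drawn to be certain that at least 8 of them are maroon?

The worst case draws every non-maroon ball first: 15 + 42 + 12 + 14 + 28 + 14 + 23 + 39 = 187.
The next 8 draws are then forced to be maroon, giving 187 + 8 = 195.

195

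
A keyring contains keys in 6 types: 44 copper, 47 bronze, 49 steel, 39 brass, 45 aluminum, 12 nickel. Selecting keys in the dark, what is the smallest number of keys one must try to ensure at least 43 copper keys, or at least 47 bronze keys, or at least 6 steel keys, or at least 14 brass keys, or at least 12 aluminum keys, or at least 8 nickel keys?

125

Each of the 6 types has its own threshold; avoid all of them simultaneously.
The worst case stops just short of every target: 42 copper, 46 bronze, 5 steel, 13 brass, 11 aluminum, 7 nickel — 42 + 46 + 5 + 13 + 11 + 7 = 124 keys.
One more key must push some type to its target, so 124 + 1 = 125.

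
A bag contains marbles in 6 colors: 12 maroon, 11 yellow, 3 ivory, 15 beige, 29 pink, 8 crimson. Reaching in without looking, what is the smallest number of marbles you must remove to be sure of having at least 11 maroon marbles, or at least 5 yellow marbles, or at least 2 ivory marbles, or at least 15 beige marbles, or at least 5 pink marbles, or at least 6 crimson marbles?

Each of the 6 colors has its own threshold; avoid all of them simultaneously.
The worst case stops just short of every target: 10 maroon, 4 yellow, 1 ivory, 14 beige, 4 pink, 5 crimson — 10 + 4 + 1 + 14 + 4 + 5 = 38 marbles.
One more marble must push some color to its target, so 38 + 1 = 39.

39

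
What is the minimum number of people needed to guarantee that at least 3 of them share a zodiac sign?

25

There are 12 zodiac signs acting as pigeonholes.
With 12 × 2 = 24 people we could place exactly 2 in each, with no class reaching 3.
One more forces some class to hold 3, so 24 + 1 = 25.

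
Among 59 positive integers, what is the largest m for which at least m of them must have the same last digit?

6

There are 10 possible last digits, which serve as the pigeonholes.
If each of the 10 possible last digits held at most 5, the total would be at most 10 × 5 = 50 < 59, a contradiction.
So at least one holds ⌈59/10⌉ = 6.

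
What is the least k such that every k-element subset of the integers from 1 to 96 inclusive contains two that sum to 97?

Partition {1, …, 96} into 48 pairs: {1,96}, {2,95}, …, {48,49}.
Choosing 48 integers — say the integers 1 through 48 — takes one from each pair and avoids the property.
Choosing 49 forces two into the same pair by pigeonhole, and those sum to 97. So 49.

49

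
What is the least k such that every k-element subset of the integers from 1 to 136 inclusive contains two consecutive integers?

69

Partition {1, …, 136} into 68 pairs: {1,2}, {3,4}, …, {135,136}.
Choosing 68 integers — say the 68 even numbers 2, 4, …, 136 — takes one from each pair and avoids the property.
Choosing 69 forces two into the same pair by pigeonhole, and those are consecutive. So 69.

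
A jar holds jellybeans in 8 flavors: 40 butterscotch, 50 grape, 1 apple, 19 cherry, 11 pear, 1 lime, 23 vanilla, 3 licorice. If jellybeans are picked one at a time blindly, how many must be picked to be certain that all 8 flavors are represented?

148

The hardest flavor to obtain is apple: we could draw every other jellybean first — 148 − 1 = 147 jellybeans — without a single apple one.
The next draw must be apple, so 147 + 1 = 148.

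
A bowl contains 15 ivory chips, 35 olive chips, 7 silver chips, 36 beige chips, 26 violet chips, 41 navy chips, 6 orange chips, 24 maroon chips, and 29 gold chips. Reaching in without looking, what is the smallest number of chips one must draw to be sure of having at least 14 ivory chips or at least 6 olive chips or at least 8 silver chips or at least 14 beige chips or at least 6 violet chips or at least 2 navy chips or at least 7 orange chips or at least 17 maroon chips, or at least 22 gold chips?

Each of the 9 colors has its own threshold; avoid all of them simultaneously.
The worst case stops just short of every target: 13 ivory, 5 olive, 7 silver, 13 beige, 5 violet, 1 navy, 6 orange, 16 maroon, 21 gold — 13 + 5 + 7 + 13 + 5 + 1 + 6 + 16 + 21 = 87 chips.
One more chip must push some color to its target, so 87 + 1 = 88.

88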